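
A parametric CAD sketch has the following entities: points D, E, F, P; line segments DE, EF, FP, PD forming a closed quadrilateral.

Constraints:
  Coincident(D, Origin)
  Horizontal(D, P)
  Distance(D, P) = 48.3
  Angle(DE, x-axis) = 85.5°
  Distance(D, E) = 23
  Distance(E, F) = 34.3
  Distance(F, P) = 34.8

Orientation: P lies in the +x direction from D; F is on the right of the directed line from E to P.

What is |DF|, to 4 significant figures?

17.13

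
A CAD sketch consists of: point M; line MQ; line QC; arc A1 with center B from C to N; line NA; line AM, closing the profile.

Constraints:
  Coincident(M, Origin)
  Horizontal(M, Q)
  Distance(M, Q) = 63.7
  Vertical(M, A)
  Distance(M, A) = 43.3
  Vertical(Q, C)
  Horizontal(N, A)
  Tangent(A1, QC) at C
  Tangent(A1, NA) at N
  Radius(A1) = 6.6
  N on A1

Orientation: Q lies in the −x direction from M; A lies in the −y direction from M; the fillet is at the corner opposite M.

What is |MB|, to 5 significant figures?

67.877

M is at the origin; MQ is horizontal with |MQ| = 63.7 and Q on the −x side, so Q = (-63.700, 0.0000). MA is vertical with |MA| = 43.3 and A on the −y side, so A = (0.0000, -43.300). The virtual corner opposite M is at (-63.700, -43.300). Since A1 is tangent to QC there, BC ⟂ QC and since A1 is tangent to NA there, BN ⟂ NA, with radius 6.6, so the center B sits 6.6 in from both sides at B = (-57.100, -36.700). Then |MB| = |B − M| = 67.877.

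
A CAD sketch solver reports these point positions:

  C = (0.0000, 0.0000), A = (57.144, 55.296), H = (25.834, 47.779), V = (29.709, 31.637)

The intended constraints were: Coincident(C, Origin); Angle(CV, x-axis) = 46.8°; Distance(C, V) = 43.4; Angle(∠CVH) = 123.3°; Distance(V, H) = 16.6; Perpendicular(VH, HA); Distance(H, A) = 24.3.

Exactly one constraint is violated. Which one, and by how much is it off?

Distance(H, A) = 24.3 — off by 7.90.

C = (0.00, 0.00) ✓; CV at 46.80° ✓; |CV| = 43.40 ✓; ∠CVH = 123.3° ✓; |VH| = 16.60 ✓; ∠(VH, HA) = 90.00° ✓; |HA| = 32.20 ✗.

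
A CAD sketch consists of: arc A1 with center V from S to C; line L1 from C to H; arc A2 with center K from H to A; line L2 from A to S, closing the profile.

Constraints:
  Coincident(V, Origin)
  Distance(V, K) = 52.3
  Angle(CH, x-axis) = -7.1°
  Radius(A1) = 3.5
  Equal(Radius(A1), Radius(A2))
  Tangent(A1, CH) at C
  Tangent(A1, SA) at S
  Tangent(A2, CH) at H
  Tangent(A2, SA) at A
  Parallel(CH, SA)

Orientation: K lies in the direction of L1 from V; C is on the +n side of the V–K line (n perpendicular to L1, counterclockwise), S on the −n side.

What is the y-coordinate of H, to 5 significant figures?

-2.9912

Tangency of A1 to both parallel lines with radius 3.5 puts C and S at V ± 3.5·n: C = (0.43261, 3.4732), S = (-0.43261, -3.4732). Equal radii place H and A the same way about K: H = K + 3.5·n = (52.332, -2.9912), A = K − 3.5·n = (51.466, -9.9375). So H.y = -2.9912.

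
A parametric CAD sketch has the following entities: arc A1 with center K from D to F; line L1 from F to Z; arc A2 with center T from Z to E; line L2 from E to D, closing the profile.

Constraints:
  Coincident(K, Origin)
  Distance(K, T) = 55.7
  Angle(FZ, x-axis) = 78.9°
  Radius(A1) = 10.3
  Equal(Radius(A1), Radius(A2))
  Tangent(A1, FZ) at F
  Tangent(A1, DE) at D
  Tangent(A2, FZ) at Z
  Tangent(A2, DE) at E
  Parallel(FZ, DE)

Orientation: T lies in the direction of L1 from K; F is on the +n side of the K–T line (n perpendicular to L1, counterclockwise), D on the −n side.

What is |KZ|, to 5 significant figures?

56.644

The slot axis is L1's direction at 78.9°, so u = (cos 78.9°, sin 78.9°) = (0.19252, 0.98129) and n = (−sin 78.9°, cos 78.9°) = (-0.98129, 0.19252). K is at the origin and T lies 55.7 along u from K, so T = 55.7·u = (10.723, 54.658). Tangency of A1 to both parallel lines with radius 10.3 puts F and D at K ± 10.3·n: F = (-10.107, 1.9830), D = (10.107, -1.9830). Equal radii place Z and E the same way about T: Z = T + 10.3·n = (0.61616, 56.641), E = T − 10.3·n = (20.831, 52.675). Then |KZ| = |Z − K| = 56.644.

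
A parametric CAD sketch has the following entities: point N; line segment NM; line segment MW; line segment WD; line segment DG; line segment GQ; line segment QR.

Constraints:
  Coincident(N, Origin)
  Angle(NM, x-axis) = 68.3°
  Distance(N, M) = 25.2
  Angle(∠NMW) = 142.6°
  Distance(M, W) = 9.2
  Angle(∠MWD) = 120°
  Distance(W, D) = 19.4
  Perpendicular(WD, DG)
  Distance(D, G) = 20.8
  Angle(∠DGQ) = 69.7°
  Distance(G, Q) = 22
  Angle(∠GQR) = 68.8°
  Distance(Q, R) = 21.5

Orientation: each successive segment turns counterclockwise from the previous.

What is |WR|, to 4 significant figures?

13.34

∠DGQ = 69.7° gives GQ at 6.000° from the x-axis; with |GQ| = 22.0, Q = (4.771, 19.21). ∠GQR = 68.8° gives QR at 117.2° from the x-axis; with |QR| = 21.5, R = (-5.057, 38.33). Then |WR| = |R − W| = 13.34.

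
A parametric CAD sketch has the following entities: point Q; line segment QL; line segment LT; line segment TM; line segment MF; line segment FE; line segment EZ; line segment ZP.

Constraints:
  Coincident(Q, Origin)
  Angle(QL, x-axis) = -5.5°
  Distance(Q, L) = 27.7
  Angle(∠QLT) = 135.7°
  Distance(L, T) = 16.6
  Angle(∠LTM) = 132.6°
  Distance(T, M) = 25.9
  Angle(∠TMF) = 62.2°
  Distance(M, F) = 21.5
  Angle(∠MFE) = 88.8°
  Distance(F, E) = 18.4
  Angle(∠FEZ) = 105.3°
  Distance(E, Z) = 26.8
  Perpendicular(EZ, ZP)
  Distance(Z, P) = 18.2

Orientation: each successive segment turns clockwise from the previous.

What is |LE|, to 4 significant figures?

11.22

∠TMF = 62.2° gives MF at 145.0° from the x-axis; with |MF| = 21.5, F = (17.43, -28.70). ∠MFE = 88.8° gives FE at 53.80° from the x-axis; with |FE| = 18.4, E = (28.30, -13.85). Then |LE| = |E − L| = 11.22.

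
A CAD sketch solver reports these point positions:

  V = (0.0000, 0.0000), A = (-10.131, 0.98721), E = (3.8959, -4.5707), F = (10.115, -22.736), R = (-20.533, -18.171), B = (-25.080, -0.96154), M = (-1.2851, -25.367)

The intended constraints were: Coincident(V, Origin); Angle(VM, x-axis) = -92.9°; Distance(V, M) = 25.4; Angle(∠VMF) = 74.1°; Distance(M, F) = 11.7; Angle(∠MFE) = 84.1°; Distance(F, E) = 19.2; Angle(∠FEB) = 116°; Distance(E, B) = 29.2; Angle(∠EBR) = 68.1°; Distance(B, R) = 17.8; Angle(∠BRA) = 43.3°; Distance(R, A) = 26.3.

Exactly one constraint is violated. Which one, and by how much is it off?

Distance(R, A) = 26.3 — off by 4.50.

V = (0.00, 0.00) ✓; VM at -92.90° ✓; |VM| = 25.40 ✓; ∠VMF = 74.10° ✓; |MF| = 11.70 ✓; ∠MFE = 84.10° ✓; |FE| = 19.20 ✓; ∠FEB = 116.0° ✓; |EB| = 29.20 ✓; ∠EBR = 68.10° ✓; |BR| = 17.80 ✓; ∠BRA = 43.30° ✓; |RA| = 21.80 ✗.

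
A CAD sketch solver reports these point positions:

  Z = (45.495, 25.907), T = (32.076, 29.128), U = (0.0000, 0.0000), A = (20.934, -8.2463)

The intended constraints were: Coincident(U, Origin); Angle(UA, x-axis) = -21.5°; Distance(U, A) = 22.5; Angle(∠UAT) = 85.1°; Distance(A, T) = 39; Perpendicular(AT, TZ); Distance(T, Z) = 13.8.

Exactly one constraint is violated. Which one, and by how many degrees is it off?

Perpendicular(AT, TZ) — off by 3.10°.

U = (0.00, 0.00) ✓; UA at -21.50° ✓; |UA| = 22.50 ✓; ∠UAT = 85.10° ✓; |AT| = 39.00 ✓; ∠(AT, TZ) = 86.90° ✗; |TZ| = 13.80 ✓.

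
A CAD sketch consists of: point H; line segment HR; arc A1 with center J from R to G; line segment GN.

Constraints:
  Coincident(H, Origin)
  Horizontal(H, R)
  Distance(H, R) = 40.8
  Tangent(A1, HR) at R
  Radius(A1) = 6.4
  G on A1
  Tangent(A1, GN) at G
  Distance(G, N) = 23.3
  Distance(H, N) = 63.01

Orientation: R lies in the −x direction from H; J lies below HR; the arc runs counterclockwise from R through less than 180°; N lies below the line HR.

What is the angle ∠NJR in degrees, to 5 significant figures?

131.55°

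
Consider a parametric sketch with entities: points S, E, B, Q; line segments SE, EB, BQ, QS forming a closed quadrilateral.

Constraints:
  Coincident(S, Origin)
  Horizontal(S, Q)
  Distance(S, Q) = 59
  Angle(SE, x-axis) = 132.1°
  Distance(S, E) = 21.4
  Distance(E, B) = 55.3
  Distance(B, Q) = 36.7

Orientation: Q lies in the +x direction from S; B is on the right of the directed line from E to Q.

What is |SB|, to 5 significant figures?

34.230

S is at the origin; S and Q share the same y with |SQ| = 59.0 and Q in +x, so Q = (59.0, 0). SE runs at 132.1° with |SE| = 21.4, so E = (-14.347, 15.878). B is determined by |EB| = 55.3 and |BQ| = 36.7 together: it lies at the intersection of circle(E, 55.3) and circle(Q, 36.7). With |EQ| = 75.046, the foot of the radical line on EQ is 48.924 from E and the perpendicular offset is √(55.3² − 48.924²) = 25.778. Taking the right-of-EQ solution: B = (28.015, -19.668).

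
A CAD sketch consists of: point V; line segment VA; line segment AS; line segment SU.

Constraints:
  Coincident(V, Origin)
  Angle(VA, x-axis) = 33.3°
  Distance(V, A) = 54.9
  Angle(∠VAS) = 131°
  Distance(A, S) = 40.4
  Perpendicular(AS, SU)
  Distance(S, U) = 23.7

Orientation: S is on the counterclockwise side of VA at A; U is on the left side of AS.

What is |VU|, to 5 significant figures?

78.448

∠VAS = 131.0°, so AS runs at 33.3° + (180° − 131.0°) = 82.300° from the x-axis; with |AS| = 40.4, S = A + 40.4·(cos 82.300°, sin 82.300°) = (51.299, 70.177). AS is perpendicular to SU; with |SU| = 23.7 on the left of AS, U = S + 23.7·(-0.99098, 0.13399) = (27.813, 73.353). Then |VU| = |U − V| = 78.448.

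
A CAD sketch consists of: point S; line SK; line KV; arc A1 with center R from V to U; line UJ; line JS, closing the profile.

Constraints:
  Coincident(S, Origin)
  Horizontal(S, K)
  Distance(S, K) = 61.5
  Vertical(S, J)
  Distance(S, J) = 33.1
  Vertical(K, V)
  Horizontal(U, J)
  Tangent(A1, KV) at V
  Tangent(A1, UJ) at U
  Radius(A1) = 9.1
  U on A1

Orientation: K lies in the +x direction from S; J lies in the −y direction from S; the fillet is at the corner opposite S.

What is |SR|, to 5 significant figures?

57.635

S is at the origin; S and K share the same y with |SK| = 61.5 and K on the +x side, so K = (61.500, 0.0000). S and J share the same x with |SJ| = 33.1 and J on the −y side, so J = (0.0000, -33.100). The virtual corner opposite S is at (61.500, -33.100). Since A1 is tangent to KV there, RV ⟂ KV and tangency of A1 to UJ means the radius RU is perpendicular to UJ, with radius 9.1, so the center R sits 9.1 in from both sides at R = (52.400, -24.000). Then |SR| = |R − S| = 57.635.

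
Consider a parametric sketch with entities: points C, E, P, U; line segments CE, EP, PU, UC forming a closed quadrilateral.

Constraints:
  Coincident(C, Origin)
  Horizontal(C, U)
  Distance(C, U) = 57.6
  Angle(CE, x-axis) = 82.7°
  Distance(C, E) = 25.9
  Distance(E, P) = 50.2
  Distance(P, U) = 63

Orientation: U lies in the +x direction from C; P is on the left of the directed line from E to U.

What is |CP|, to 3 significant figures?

72.2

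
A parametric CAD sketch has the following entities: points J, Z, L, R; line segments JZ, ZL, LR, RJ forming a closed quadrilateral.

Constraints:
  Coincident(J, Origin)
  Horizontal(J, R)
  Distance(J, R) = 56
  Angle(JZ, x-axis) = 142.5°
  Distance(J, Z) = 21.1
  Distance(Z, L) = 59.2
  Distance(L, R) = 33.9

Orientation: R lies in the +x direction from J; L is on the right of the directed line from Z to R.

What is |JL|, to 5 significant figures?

38.103

J is at the origin; JR is horizontal with |JR| = 56.0 and R in +x, so R = (56.0, 0). JZ runs at 142.5° with |JZ| = 21.1, so Z = (-16.740, 12.845). L is determined by |ZL| = 59.2 and |LR| = 33.9 together: it lies at the intersection of circle(Z, 59.2) and circle(R, 33.9). With |ZR| = 73.865, the foot of the radical line on ZR is 52.877 from Z and the perpendicular offset is √(59.2² − 52.877²) = 26.621. Taking the right-of-ZR solution: L = (30.702, -22.566).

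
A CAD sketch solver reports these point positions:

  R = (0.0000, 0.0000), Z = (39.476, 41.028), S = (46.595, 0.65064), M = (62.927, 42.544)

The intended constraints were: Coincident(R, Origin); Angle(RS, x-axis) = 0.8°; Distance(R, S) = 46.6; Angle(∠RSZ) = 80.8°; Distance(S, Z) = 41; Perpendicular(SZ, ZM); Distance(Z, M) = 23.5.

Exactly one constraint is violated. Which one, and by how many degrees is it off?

Perpendicular(SZ, ZM) — off by 6.30°.

R = (0.00, 0.00) ✓; RS at 0.8000° ✓; |RS| = 46.60 ✓; ∠RSZ = 80.80° ✓; |SZ| = 41.00 ✓; ∠(SZ, ZM) = 96.30° ✗; |ZM| = 23.50 ✓.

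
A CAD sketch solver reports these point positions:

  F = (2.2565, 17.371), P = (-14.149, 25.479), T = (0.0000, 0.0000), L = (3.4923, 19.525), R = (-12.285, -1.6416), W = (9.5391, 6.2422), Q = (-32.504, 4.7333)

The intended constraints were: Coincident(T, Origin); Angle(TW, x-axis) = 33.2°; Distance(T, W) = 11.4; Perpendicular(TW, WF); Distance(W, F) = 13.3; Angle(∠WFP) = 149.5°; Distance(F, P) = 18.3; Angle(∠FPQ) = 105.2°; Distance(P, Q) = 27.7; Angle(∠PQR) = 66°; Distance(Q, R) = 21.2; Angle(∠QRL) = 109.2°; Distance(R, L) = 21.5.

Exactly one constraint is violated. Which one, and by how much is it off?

Distance(R, L) = 21.5 — off by 4.90.

T = (0.00, 0.00) ✓; TW at 33.20° ✓; |TW| = 11.40 ✓; ∠(TW, WF) = 90.00° ✓; |WF| = 13.30 ✓; ∠WFP = 149.5° ✓; |FP| = 18.30 ✓; ∠FPQ = 105.2° ✓; |PQ| = 27.70 ✓; ∠PQR = 66.00° ✓; |QR| = 21.20 ✓; ∠QRL = 109.2° ✓; |RL| = 26.40 ✗.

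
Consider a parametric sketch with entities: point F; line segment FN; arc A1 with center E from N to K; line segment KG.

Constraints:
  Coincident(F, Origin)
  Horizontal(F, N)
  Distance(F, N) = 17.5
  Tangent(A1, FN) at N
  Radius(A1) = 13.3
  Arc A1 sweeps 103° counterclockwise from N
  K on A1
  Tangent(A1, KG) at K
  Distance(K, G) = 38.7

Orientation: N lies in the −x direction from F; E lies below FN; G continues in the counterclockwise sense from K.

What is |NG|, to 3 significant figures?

54.2

On A1, N sits at bearing 90° from E; a 103° counterclockwise sweep puts K at bearing 193°, so K = E + 13.3·(cos 193°, sin 193°) = (-30.5, -16.3). Since A1 is tangent to KG there, EK ⟂ KG, so KG runs along (−sin 193°, cos 193°); with |KG| = 38.7, G = (-21.8, -54.0). Then |NG| = |G − N| = 54.2.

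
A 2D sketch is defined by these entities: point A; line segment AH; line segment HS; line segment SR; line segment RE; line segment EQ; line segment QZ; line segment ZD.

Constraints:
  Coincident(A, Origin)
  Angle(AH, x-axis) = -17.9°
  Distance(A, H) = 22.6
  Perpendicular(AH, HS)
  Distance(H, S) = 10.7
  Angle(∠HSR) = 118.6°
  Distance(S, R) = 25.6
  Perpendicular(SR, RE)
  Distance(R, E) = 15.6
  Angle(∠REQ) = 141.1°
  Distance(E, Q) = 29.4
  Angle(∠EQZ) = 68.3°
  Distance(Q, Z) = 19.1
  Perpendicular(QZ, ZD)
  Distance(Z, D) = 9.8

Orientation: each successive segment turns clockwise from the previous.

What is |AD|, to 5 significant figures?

9.0026

A is at the origin; AH runs at -17.9° with length 22.6, so H = (21.506, -6.9463). AH ⟂ HS, so HS runs at -107.90°; with |HS| = 10.7, S = (18.217, -17.128). ∠HSR = 118.6° gives SR at -169.30° from the x-axis; with |SR| = 25.6, R = (-6.9376, -21.881). SR ⟂ RE, so RE runs at 100.70°; with |RE| = 15.6, E = (-9.8340, -6.5526). ∠REQ = 141.1° gives EQ at 61.800° from the x-axis; with |EQ| = 29.4, Q = (4.0590, 19.358). ∠EQZ = 68.3° gives QZ at -49.900° from the x-axis; with |QZ| = 19.1, Z = (16.362, 4.7477). The perpendicularity gives ZD at right angles to QZ, so ZD runs at -139.90°; with |ZD| = 9.8, D = (8.8656, -1.5647). Then |AD| = |D − A| = 9.0026.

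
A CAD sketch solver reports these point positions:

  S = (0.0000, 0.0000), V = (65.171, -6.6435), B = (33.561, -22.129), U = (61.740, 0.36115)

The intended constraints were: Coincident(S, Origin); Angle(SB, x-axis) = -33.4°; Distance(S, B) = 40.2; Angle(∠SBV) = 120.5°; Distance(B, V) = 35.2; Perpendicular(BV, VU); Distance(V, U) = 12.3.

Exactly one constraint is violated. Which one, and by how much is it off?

Distance(V, U) = 12.3 — off by 4.50.

S = (0.00, 0.00) ✓; SB at -33.40° ✓; |SB| = 40.20 ✓; ∠SBV = 120.5° ✓; |BV| = 35.20 ✓; ∠(BV, VU) = 90.00° ✓; |VU| = 7.800 ✗.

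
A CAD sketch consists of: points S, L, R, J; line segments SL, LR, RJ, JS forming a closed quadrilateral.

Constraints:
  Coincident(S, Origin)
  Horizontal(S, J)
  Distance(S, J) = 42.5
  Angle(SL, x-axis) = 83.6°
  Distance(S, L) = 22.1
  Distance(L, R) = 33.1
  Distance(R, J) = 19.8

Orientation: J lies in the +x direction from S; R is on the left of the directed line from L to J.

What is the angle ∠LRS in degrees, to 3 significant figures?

33.6°

Checks: |LR| = 33.10 ✓; |RJ| = 19.80 ✓.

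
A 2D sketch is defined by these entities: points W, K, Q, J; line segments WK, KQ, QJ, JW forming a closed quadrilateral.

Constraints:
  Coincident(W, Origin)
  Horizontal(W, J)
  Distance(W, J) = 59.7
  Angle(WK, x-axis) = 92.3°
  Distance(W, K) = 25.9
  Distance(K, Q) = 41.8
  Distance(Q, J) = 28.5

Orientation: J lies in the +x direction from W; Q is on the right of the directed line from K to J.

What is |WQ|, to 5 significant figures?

31.217

W is at the origin; W and J share the same y with |WJ| = 59.7 and J in +x, so J = (59.7, 0). WK runs at 92.3° with |WK| = 25.9, so K = (-1.0394, 25.879). Q is determined by |KQ| = 41.8 and |QJ| = 28.5 together: it lies at the intersection of circle(K, 41.8) and circle(J, 28.5). With |KJ| = 66.023, the foot of the radical line on KJ is 40.092 from K and the perpendicular offset is √(41.8² − 40.092²) = 11.826. Taking the right-of-KJ solution: Q = (31.209, -0.71562).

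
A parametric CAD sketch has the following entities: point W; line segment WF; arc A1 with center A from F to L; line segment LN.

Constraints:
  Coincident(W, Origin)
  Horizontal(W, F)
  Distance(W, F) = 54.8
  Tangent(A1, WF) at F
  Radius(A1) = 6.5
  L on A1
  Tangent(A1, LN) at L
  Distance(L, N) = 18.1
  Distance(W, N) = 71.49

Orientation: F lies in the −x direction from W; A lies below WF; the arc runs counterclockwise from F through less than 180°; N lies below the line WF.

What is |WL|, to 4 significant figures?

60.72

W is at the origin; WF is horizontal with |WF| = 54.8 and F on the −x side, so F = (-54.80, 0.000). Tangency of A1 to WF means the radius AF is perpendicular to WF, so A = F + (0, -6.5) = (-54.80, -6.500). Since AL ⟂ LN (tangency), |AN| = √(6.5² + 18.1²) = 19.23 regardless of where L sits on A1. So N lies on both circle(W, 71.49) and circle(A, 19.23); the below-WF intersection is N = (-68.69, -19.80). L is the foot of the tangent from N: L = (-60.62, -3.599).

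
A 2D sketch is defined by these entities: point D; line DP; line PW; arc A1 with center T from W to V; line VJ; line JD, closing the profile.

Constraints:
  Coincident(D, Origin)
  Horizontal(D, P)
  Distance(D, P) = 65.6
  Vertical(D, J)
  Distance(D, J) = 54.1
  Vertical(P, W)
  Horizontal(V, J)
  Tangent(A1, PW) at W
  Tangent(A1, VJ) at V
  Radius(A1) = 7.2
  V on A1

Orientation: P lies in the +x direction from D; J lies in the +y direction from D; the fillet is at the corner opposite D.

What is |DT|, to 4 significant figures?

74.90

D is at the origin; DP is horizontal with |DP| = 65.6 and P on the +x side, so P = (65.60, 0.000). DJ is vertical with |DJ| = 54.1 and J on the +y side, so J = (0.000, 54.10). The virtual corner opposite D is at (65.60, 54.10). Tangency of A1 to PW means the radius TW is perpendicular to PW and since A1 is tangent to VJ there, TV ⟂ VJ, with radius 7.2, so the center T sits 7.2 in from both sides at T = (58.40, 46.90). Then |DT| = |T − D| = 74.90.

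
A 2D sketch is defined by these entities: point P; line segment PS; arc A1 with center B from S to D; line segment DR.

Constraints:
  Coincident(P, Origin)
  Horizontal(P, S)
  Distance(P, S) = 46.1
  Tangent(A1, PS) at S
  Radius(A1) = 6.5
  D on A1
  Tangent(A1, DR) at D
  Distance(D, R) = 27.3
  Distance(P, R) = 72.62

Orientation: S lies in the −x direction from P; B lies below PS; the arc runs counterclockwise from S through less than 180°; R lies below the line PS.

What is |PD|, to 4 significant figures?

51.04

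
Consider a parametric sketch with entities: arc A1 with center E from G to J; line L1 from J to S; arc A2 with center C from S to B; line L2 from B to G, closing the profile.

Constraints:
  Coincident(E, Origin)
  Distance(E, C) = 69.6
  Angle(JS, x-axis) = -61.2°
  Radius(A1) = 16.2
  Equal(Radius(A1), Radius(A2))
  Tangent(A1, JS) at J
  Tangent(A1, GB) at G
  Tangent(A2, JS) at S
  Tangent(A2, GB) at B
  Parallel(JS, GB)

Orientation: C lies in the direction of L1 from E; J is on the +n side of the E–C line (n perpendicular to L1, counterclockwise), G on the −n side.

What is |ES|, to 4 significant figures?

71.46

The slot axis is L1's direction at -61.2°, so u = (cos -61.2°, sin -61.2°) = (0.4818, -0.8763) and n = (−sin -61.2°, cos -61.2°) = (0.8763, 0.4818). E is at the origin and C lies 69.6 along u from E, so C = 69.6·u = (33.53, -60.99). Tangency of A1 to both parallel lines with radius 16.2 puts J and G at E ± 16.2·n: J = (14.20, 7.804), G = (-14.20, -7.804). Equal radii place S and B the same way about C: S = C + 16.2·n = (47.73, -53.19), B = C − 16.2·n = (19.33, -68.80). Then |ES| = |S − E| = 71.46.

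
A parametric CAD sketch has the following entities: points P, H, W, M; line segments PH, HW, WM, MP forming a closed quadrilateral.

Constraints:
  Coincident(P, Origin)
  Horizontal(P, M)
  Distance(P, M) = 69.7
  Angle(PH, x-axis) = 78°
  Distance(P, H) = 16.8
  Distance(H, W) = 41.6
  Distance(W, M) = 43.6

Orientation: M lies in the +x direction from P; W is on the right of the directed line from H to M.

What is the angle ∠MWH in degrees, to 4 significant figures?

106.4°

Checks: |HW| = 41.60 ✓; |WM| = 43.60 ✓.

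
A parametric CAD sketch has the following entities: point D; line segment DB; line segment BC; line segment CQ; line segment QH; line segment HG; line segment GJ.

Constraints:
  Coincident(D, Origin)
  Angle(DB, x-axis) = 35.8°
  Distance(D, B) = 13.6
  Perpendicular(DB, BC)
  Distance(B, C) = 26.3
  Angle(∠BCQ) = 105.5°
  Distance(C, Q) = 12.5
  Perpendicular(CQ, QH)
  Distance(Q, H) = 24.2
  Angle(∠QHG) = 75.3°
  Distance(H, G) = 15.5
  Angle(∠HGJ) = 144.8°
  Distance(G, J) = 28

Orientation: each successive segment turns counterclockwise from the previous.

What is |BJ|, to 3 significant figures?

29.7

D is at the origin; DB runs at 35.8° with length 13.6, so B = (11.0, 7.96). The perpendicularity gives BC at right angles to DB, so BC runs at 126°; with |BC| = 26.3, C = (-4.35, 29.3). ∠BCQ = 105.5° gives CQ at -160° from the x-axis; with |CQ| = 12.5, Q = (-16.1, 24.9). CQ is perpendicular to QH, so QH runs at -69.7°; with |QH| = 24.2, H = (-7.68, 2.25). ∠QHG = 75.3° gives HG at 35.0° from the x-axis; with |HG| = 15.5, G = (5.02, 11.1). ∠HGJ = 144.8° gives GJ at 70.2° from the x-axis; with |GJ| = 28.0, J = (14.5, 37.5). Then |BJ| = |J − B| = 29.7.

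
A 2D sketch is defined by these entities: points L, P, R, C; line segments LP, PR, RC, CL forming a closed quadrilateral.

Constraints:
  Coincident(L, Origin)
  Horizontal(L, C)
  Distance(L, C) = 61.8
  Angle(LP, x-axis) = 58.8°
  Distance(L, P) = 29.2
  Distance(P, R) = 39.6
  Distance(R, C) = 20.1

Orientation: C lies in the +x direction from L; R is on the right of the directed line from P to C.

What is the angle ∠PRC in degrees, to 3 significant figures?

121°

Checks: |PR| = 39.60 ✓; |RC| = 20.10 ✓.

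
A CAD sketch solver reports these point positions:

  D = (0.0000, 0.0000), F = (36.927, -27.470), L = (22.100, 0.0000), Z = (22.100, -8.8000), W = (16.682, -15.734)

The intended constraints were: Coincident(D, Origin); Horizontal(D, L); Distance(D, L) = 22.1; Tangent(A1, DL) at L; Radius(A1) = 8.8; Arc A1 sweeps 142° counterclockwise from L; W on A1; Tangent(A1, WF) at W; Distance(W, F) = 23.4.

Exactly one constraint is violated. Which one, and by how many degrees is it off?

Tangent(A1, WF) at W — off by 7.90°.

D = (0.00, 0.00) ✓; D.y = 0.00, L.y = 0.00 ✓; |DL| = 22.10 ✓; ∠(ZL, LD) = 90.00° ✓; |ZL| = 8.800 ✓; bearing(Z→W) − bearing(Z→L) = 142.0° ✓; |ZW| = 8.800 ✓; ∠(ZW, WF) = 82.10° ✗; |WF| = 23.40 ✓.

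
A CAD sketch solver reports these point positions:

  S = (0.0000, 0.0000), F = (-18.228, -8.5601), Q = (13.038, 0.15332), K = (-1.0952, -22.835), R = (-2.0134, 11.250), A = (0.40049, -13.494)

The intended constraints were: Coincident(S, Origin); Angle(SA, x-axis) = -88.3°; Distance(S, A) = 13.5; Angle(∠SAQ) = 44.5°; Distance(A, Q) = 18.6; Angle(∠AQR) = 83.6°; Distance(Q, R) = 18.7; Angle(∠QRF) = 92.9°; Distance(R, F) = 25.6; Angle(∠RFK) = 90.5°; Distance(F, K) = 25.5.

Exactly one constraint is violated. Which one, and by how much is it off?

Distance(F, K) = 25.5 — off by 3.20.

S = (0.00, 0.00) ✓; SA at -88.30° ✓; |SA| = 13.50 ✓; ∠SAQ = 44.50° ✓; |AQ| = 18.60 ✓; ∠AQR = 83.60° ✓; |QR| = 18.70 ✓; ∠QRF = 92.90° ✓; |RF| = 25.60 ✓; ∠RFK = 90.50° ✓; |FK| = 22.30 ✗.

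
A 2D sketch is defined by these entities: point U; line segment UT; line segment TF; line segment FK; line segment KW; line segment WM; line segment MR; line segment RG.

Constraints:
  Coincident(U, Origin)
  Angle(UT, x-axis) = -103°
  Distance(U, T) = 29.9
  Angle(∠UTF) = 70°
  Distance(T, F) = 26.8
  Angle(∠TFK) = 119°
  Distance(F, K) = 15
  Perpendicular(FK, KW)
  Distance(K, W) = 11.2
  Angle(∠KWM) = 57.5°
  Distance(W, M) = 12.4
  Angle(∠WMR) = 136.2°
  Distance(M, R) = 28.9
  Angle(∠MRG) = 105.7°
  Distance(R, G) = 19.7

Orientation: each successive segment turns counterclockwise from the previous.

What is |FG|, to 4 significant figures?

36.38

∠WMR = 136.2° gives MR at -35.70° from the x-axis; with |MR| = 28.9, R = (40.84, -36.82). ∠MRG = 105.7° gives RG at 38.60° from the x-axis; with |RG| = 19.7, G = (56.23, -24.53). Then |FG| = |G − F| = 36.38.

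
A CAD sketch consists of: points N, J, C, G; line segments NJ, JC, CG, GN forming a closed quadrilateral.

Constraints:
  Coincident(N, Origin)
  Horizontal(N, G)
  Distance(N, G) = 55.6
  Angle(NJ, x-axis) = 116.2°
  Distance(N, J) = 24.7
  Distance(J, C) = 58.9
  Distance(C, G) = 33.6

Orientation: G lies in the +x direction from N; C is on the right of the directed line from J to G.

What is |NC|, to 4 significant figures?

35.98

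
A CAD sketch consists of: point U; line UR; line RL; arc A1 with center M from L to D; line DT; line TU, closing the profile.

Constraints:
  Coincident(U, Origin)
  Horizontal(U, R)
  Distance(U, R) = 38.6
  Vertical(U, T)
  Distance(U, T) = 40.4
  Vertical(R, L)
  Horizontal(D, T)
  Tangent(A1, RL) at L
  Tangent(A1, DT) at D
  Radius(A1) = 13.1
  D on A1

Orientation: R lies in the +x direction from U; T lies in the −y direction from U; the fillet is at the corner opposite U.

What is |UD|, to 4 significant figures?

47.77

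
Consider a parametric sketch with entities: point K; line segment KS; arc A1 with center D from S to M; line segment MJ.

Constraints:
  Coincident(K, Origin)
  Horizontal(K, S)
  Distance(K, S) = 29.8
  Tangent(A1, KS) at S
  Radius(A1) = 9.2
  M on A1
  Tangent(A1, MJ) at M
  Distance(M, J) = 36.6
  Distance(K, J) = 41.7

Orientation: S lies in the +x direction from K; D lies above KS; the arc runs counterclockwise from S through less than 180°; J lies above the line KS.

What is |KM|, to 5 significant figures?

39.403

Checks: |DM| = 9.200 ✓; ∠(DM, MJ) = 90.00° ✓; |MJ| = 36.60 ✓; |KJ| = 41.70 ✓.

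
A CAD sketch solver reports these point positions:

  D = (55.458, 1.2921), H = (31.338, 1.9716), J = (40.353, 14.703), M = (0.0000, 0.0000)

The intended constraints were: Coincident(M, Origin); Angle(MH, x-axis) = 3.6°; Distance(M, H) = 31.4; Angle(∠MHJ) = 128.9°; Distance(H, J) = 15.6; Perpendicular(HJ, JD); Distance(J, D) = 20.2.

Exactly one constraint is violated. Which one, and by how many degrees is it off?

Perpendicular(HJ, JD) — off by 6.30°.

M = (0.00, 0.00) ✓; MH at 3.600° ✓; |MH| = 31.40 ✓; ∠MHJ = 128.9° ✓; |HJ| = 15.60 ✓; ∠(HJ, JD) = 96.30° ✗; |JD| = 20.20 ✓.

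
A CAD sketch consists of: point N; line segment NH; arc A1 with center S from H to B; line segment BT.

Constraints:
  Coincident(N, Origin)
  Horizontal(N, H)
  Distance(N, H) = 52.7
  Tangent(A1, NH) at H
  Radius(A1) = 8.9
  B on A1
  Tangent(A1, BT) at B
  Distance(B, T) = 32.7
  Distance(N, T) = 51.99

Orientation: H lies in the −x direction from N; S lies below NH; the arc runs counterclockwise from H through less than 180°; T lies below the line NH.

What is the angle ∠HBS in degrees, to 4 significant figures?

22.06°

Checks: ∠(SH, HN) = 90.00° ✓; |SB| = 8.900 ✓; ∠(SB, BT) = 90.00° ✓; |BT| = 32.70 ✓; |NT| = 51.99 ✓.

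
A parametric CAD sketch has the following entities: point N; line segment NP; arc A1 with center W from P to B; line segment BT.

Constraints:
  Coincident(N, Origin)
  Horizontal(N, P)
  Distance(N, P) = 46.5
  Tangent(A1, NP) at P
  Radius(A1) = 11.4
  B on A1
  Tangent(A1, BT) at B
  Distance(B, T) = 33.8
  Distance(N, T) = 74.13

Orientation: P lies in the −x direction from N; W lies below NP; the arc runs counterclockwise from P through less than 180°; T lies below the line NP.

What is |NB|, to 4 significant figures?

58.93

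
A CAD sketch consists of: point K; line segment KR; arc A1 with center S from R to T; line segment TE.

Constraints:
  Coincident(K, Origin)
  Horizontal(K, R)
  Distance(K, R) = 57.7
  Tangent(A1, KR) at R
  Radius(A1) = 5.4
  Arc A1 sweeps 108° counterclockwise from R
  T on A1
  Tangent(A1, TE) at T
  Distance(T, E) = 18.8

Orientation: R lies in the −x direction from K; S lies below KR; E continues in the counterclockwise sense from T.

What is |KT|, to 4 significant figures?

63.23

K is at the origin; K and R share the same y with |KR| = 57.7 and R on the −x side, so R = (-57.70, 0.000). A1 meets KR tangentially, so SR is at right angles to KR, so S = R + (0, -5.4) = (-57.70, -5.400). On A1, R sits at bearing 90° from S; a 108° counterclockwise sweep puts T at bearing 198°, so T = S + 5.4·(cos 198°, sin 198°) = (-62.84, -7.069). Then |KT| = |T − K| = 63.23.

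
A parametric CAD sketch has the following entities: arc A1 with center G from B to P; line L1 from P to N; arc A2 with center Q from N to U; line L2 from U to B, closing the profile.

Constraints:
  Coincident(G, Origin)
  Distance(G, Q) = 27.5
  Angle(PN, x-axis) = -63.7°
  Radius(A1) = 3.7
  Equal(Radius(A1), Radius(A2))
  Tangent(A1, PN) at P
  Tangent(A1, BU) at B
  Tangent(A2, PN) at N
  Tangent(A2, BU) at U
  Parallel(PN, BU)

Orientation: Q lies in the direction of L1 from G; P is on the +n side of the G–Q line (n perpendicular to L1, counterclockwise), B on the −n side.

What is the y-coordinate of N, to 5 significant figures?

-23.014

Tangency of A1 to both parallel lines with radius 3.7 puts P and B at G ± 3.7·n: P = (3.3170, 1.6394), B = (-3.3170, -1.6394). Equal radii place N and U the same way about Q: N = Q + 3.7·n = (15.501, -23.014), U = Q − 3.7·n = (8.8675, -26.293). So N.y = -23.014.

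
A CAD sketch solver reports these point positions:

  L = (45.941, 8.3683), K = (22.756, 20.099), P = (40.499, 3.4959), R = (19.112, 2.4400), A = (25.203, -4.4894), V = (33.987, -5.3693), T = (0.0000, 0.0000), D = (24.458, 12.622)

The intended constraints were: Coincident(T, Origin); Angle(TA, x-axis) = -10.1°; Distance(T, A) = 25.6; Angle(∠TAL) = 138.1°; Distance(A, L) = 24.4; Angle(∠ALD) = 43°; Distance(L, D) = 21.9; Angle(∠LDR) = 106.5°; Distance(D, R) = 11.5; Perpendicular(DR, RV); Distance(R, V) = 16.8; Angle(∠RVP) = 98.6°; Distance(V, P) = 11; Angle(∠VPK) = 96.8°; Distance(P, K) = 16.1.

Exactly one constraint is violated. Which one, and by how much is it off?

Distance(P, K) = 16.1 — off by 8.20.

T = (0.00, 0.00) ✓; TA at -10.10° ✓; |TA| = 25.60 ✓; ∠TAL = 138.1° ✓; |AL| = 24.40 ✓; ∠ALD = 43.00° ✓; |LD| = 21.90 ✓; ∠LDR = 106.5° ✓; |DR| = 11.50 ✓; ∠(DR, RV) = 90.00° ✓; |RV| = 16.80 ✓; ∠RVP = 98.60° ✓; |VP| = 11.00 ✓; ∠VPK = 96.80° ✓; |PK| = 24.30 ✗.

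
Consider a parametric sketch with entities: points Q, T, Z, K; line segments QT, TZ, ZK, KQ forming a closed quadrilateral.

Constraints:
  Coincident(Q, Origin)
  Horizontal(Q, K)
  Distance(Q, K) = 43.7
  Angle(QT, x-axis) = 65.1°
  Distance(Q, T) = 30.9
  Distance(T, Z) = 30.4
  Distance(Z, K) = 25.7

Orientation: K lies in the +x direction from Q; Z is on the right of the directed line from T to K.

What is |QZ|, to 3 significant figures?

18.2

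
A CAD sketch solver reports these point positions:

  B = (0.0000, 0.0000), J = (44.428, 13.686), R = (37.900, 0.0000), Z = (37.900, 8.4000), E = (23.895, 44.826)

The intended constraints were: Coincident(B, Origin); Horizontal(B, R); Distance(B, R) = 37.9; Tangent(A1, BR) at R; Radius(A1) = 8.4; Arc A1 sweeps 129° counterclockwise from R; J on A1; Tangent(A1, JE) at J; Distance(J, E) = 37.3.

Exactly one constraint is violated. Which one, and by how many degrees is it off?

Tangent(A1, JE) at J — off by 5.60°.

B = (0.00, 0.00) ✓; B.y = 0.00, R.y = 0.00 ✓; |BR| = 37.90 ✓; ∠(ZR, RB) = 90.00° ✓; |ZR| = 8.400 ✓; bearing(Z→J) − bearing(Z→R) = 129.0° ✓; |ZJ| = 8.400 ✓; ∠(ZJ, JE) = 95.60° ✗; |JE| = 37.30 ✓.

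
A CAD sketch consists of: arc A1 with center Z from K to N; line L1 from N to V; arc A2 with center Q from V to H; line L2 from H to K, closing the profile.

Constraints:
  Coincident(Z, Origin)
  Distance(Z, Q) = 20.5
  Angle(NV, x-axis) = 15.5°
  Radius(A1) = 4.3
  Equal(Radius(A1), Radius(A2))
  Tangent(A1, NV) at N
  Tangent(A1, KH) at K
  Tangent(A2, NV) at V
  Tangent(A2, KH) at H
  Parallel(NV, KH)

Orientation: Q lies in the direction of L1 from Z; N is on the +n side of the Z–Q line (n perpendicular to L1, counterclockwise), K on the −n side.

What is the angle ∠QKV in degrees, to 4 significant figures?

10.91°

The slot axis is L1's direction at 15.5°, so u = (cos 15.5°, sin 15.5°) = (0.9636, 0.2672) and n = (−sin 15.5°, cos 15.5°) = (-0.2672, 0.9636). Z is at the origin and Q lies 20.5 along u from Z, so Q = 20.5·u = (19.75, 5.478). Tangency of A1 to both parallel lines with radius 4.3 puts N and K at Z ± 4.3·n: N = (-1.149, 4.144), K = (1.149, -4.144). Equal radii place V and H the same way about Q: V = Q + 4.3·n = (18.61, 9.622), H = Q − 4.3·n = (20.90, 1.335). Then cos ∠QKV = KQ·KV / (|KQ||KV|), giving 10.91°.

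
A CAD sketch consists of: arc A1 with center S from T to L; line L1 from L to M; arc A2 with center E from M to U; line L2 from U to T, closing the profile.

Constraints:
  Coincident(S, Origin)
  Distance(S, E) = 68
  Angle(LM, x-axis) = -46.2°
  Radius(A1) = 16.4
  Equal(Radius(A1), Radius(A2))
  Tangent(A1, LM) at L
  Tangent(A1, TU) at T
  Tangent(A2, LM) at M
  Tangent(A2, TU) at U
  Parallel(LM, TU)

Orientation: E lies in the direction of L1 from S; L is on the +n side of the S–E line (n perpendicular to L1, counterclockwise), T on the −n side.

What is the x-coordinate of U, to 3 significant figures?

35.2

Tangency of A1 to both parallel lines with radius 16.4 puts L and T at S ± 16.4·n: L = (11.8, 11.4), T = (-11.8, -11.4). Equal radii place M and U the same way about E: M = E + 16.4·n = (58.9, -37.7), U = E − 16.4·n = (35.2, -60.4). So U.x = 35.2.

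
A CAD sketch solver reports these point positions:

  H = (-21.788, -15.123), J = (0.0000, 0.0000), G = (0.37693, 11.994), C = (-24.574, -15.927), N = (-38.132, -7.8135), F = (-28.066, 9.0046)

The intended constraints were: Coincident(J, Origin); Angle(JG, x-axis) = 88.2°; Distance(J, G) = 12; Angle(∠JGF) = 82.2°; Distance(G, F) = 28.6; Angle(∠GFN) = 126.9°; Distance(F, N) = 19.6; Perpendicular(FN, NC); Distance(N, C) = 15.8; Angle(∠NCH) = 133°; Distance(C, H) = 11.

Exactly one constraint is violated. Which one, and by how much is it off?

Distance(C, H) = 11 — off by 8.10.

J = (0.00, 0.00) ✓; JG at 88.20° ✓; |JG| = 12.00 ✓; ∠JGF = 82.20° ✓; |GF| = 28.60 ✓; ∠GFN = 126.9° ✓; |FN| = 19.60 ✓; ∠(FN, NC) = 90.00° ✓; |NC| = 15.80 ✓; ∠NCH = 133.0° ✓; |CH| = 2.900 ✗.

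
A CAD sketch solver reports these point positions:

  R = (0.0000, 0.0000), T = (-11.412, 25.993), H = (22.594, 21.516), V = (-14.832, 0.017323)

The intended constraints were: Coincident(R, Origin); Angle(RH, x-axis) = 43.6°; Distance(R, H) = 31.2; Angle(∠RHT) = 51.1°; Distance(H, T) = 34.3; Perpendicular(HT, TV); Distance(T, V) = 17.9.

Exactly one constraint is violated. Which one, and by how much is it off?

Distance(T, V) = 17.9 — off by 8.30.

R = (0.00, 0.00) ✓; RH at 43.60° ✓; |RH| = 31.20 ✓; ∠RHT = 51.10° ✓; |HT| = 34.30 ✓; ∠(HT, TV) = 90.00° ✓; |TV| = 26.20 ✗.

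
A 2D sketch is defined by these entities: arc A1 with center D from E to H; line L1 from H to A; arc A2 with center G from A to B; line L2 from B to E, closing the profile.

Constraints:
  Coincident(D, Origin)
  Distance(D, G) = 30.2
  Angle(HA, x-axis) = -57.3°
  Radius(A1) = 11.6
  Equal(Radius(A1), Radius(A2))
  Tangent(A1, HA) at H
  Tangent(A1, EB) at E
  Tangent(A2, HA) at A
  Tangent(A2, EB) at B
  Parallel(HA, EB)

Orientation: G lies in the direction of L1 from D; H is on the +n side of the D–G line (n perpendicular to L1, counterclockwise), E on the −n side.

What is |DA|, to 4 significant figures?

32.35

The slot axis is L1's direction at -57.3°, so u = (cos -57.3°, sin -57.3°) = (0.5402, -0.8415) and n = (−sin -57.3°, cos -57.3°) = (0.8415, 0.5402). D is at the origin and G lies 30.2 along u from D, so G = 30.2·u = (16.32, -25.41). Tangency of A1 to both parallel lines with radius 11.6 puts H and E at D ± 11.6·n: H = (9.762, 6.267), E = (-9.762, -6.267). Equal radii place A and B the same way about G: A = G + 11.6·n = (26.08, -19.15), B = G − 11.6·n = (6.554, -31.68). Then |DA| = |A − D| = 32.35.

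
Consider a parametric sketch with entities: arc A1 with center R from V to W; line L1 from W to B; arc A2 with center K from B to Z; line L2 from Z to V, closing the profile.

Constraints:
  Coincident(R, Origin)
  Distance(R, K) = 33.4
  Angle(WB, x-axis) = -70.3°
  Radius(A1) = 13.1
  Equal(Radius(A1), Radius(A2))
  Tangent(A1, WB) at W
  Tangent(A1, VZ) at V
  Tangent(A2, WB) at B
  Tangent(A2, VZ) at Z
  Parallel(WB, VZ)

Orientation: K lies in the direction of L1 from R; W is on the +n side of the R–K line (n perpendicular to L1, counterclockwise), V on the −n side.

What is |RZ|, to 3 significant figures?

35.9

Tangency of A1 to both parallel lines with radius 13.1 puts W and V at R ± 13.1·n: W = (12.3, 4.42), V = (-12.3, -4.42). Equal radii place B and Z the same way about K: B = K + 13.1·n = (23.6, -27.0), Z = K − 13.1·n = (-1.07, -35.9). Then |RZ| = |Z − R| = 35.9.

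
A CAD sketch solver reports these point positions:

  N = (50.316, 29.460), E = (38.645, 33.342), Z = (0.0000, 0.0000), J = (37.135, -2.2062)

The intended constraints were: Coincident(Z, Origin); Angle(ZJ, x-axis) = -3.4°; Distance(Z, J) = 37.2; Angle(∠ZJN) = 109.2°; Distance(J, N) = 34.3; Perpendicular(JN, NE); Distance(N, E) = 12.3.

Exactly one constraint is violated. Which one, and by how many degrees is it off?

Perpendicular(JN, NE) — off by 4.20°.

Z = (0.00, 0.00) ✓; ZJ at -3.400° ✓; |ZJ| = 37.20 ✓; ∠ZJN = 109.2° ✓; |JN| = 34.30 ✓; ∠(JN, NE) = 94.20° ✗; |NE| = 12.30 ✓.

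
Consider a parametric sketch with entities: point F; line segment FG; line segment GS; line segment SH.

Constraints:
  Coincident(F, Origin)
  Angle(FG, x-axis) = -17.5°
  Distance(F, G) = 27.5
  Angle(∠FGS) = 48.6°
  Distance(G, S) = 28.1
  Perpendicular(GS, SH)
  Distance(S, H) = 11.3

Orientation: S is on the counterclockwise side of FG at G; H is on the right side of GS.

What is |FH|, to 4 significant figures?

33.43

F is at the origin; FG runs at -17.5° with length 27.5, so G = 27.5·(cos -17.5°, sin -17.5°) = (26.23, -8.269). ∠FGS = 48.6°, so GS runs at -17.5° + (180° − 48.6°) = 113.9° from the x-axis; with |GS| = 28.1, S = G + 28.1·(cos 113.9°, sin 113.9°) = (14.84, 17.42). GS is perpendicular to SH; with |SH| = 11.3 on the right of GS, H = S + 11.3·(0.9143, 0.4051) = (25.17, 22.00). Then |FH| = |H − F| = 33.43.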